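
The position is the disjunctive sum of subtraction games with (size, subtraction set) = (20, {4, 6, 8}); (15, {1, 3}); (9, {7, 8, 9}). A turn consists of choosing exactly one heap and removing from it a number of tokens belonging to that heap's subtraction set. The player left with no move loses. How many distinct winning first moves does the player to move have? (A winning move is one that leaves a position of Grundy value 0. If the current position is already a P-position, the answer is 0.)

2

Heap A, S = {4, 6, 8}:
G(0) = 0
G(1) = mex{} = 0
G(2) = mex{} = 0
G(3) = mex{} = 0
G(4) = mex{0} = 1
G(5) = mex{0} = 1
G(6) = mex{0,0} = 1
G(7) = mex{0,0} = 1
G(8) = mex{1,0,0} = 2
G(9) = mex{1,0,0} = 2
G(10) = mex{1,1,0} = 2
G(11) = mex{1,1,0} = 2
G(12) = mex{2,1,1} = 0
G(13) = mex{2,1,1} = 0
G(14) = mex{2,2,1} = 0
G(15) = mex{2,2,1} = 0
G(16) = mex{0,2,2} = 1
G(17) = mex{0,2,2} = 1
G(18) = mex{0,0,2} = 1
G(19) = mex{0,0,2} = 1
G(20) = mex{1,0,0} = 2
G_A(20) = 2.
Heap B, S = {1, 3}:
n :  0  1  2  3  4  5  6  7  8  9 10 11 12 13 14 15
G :  0  1  0  1  0  1  0  1  0  1  0  1  0  1  0  1
G_B(15) = 1.
Heap C, S = {7, 8, 9}:
G(0) = 0
G(1) = mex{} = 0
G(2) = mex{} = 0
G(3) = mex{} = 0
G(4) = mex{} = 0
G(5) = mex{} = 0
G(6) = mex{} = 0
G(7) = mex{0} = 1
G(8) = mex{0,0} = 1
G(9) = mex{0,0,0} = 1
G_C(9) = 1.
Combined Grundy value = 2 ⊕ 1 ⊕ 1 = 2.
A winning move leaves total XOR = 0, i.e. changes one component's Grundy value g to g ⊕ X where X is the current total.
Heap A: need g' = 2⊕2 = 0. Options: 20−4→G=1, 20−6→G=0, 20−8→G=0. Hits: 2.
Heap B: need g' = 1⊕2 = 3. Options: 15−1→G=0, 15−3→G=0. Hits: 0.
Heap C: need g' = 1⊕2 = 3. Options: 9−7→G=0, 9−8→G=0, 9−9→G=0. Hits: 0.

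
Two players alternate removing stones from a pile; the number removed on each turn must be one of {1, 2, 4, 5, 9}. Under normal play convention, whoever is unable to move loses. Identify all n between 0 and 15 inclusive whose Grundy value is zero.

0, 3, 6, 13

n :  0  1  2  3  4  5  6  7  8  9 10 11 12 13 14 15
G :  0  1  2  0  1  2  0  1  2  3  4  5  3  0  1  2
P-positions are exactly the n with G(n) = 0.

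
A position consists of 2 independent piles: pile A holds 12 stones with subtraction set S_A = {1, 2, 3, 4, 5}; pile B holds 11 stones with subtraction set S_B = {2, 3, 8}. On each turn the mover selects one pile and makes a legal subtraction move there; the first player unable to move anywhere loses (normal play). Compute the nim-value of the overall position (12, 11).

Pile A, S = {1, 2, 3, 4, 5}:
G(0) = 0
G(1) = mex{0} = 1
G(2) = mex{1,0} = 2
G(3) = mex{2,1,0} = 3
G(4) = mex{3,2,1,0} = 4
G(5) = mex{4,3,2,1,0} = 5
G(6) = mex{5,4,3,2,1} = 0
G(7) = mex{0,5,4,3,2} = 1
G(8) = mex{1,0,5,4,3} = 2
G(9) = mex{2,1,0,5,4} = 3
G(10) = mex{3,2,1,0,5} = 4
G(11) = mex{4,3,2,1,0} = 5
G(12) = mex{5,4,3,2,1} = 0
G_A(12) = 0.
Pile B, S = {2, 3, 8}:
n :  0  1  2  3  4  5  6  7  8  9 10 11
G :  0  0  1  1  2  0  0  1  1  2  0  0
G_B(11) = 0.
Combined Grundy value = 0 ⊕ 0 = 0.

0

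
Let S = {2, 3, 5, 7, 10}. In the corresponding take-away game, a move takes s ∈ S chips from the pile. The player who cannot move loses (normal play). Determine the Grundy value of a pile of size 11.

1

G(0) = 0
G(1) = mex{} = 0
G(2) = mex{0} = 1
G(3) = mex{0,0} = 1
G(4) = mex{1,0} = 2
G(5) = mex{1,1,0} = 2
G(6) = mex{2,1,0} = 3
G(7) = mex{2,2,1,0} = 3
G(8) = mex{3,2,1,0} = 4
G(9) = mex{3,3,2,1} = 0
G(10) = mex{4,3,2,1,0} = 5
G(11) = mex{0,4,3,2,0} = 1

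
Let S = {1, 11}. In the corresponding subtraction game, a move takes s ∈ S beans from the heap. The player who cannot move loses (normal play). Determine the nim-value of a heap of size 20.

G(0) = 0
G(1) = mex{0} = 1
G(2) = mex{1} = 0
G(3) = mex{0} = 1
G(4) = mex{1} = 0
G(5) = mex{0} = 1
G(6) = mex{1} = 0
G(7) = mex{0} = 1
G(8) = mex{1} = 0
G(9) = mex{0} = 1
G(10) = mex{1} = 0
G(11) = mex{0,0} = 1
G(12) = mex{1,1} = 0
G(13) = mex{0,0} = 1
G(14) = mex{1,1} = 0
G(15) = mex{0,0} = 1
G(16) = mex{1,1} = 0
G(17) = mex{0,0} = 1
G(18) = mex{1,1} = 0
G(19) = mex{0,0} = 1
G(20) = mex{1,1} = 0

0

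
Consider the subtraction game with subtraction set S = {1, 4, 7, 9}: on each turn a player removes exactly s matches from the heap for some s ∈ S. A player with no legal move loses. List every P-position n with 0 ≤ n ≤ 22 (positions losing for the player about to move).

0, 2, 5, 8, 10, 13, 16, 18, 21

n :  0  1  2  3  4  5  6  7  8  9 10 11 12 13 14 15 16 17 18 19 20 21 22
G :  0  1  0  1  2  0  1  2  0  1  0  1  2  0  1  2  0  1  0  1  2  0  1
P-positions are exactly the n with G(n) = 0.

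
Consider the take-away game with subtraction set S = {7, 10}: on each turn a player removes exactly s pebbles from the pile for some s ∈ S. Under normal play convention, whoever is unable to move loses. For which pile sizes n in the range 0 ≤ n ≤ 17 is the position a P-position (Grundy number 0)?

G(0) = 0
G(1) = mex{} = 0
G(2) = mex{} = 0
G(3) = mex{} = 0
G(4) = mex{} = 0
G(5) = mex{} = 0
G(6) = mex{} = 0
G(7) = mex{0} = 1
G(8) = mex{0} = 1
G(9) = mex{0} = 1
G(10) = mex{0,0} = 1
G(11) = mex{0,0} = 1
G(12) = mex{0,0} = 1
G(13) = mex{0,0} = 1
G(14) = mex{1,0} = 2
G(15) = mex{1,0} = 2
G(16) = mex{1,0} = 2
G(17) = mex{1,1} = 0
P-positions are exactly the n with G(n) = 0.

0, 1, 2, 3, 4, 5, 6, 17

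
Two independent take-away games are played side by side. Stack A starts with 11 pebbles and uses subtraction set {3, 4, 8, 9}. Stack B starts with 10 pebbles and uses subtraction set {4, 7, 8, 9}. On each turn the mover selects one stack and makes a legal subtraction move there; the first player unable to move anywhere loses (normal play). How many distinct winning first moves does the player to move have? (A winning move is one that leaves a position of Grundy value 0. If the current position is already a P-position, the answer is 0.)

Stack A, S = {3, 4, 8, 9}:
G(0) = 0
G(1) = mex{} = 0
G(2) = mex{} = 0
G(3) = mex{0} = 1
G(4) = mex{0,0} = 1
G(5) = mex{0,0} = 1
G(6) = mex{1,0} = 2
G(7) = mex{1,1} = 0
G(8) = mex{1,1,0} = 2
G(9) = mex{2,1,0,0} = 3
G(10) = mex{0,2,0,0} = 1
G(11) = mex{2,0,1,0} = 3
G_A(11) = 3.
Stack B, S = {4, 7, 8, 9}:
n :  0  1  2  3  4  5  6  7  8  9 10
G :  0  0  0  0  1  1  1  1  2  2  2
G_B(10) = 2.
Combined Grundy value = 3 ⊕ 2 = 1.
A winning move leaves total XOR = 0, i.e. changes one component's Grundy value g to g ⊕ X where X is the current total.
Stack A: need g' = 3⊕1 = 2. Options: 11−3→G=2, 11−4→G=0, 11−8→G=1, 11−9→G=0. Hits: 1.
Stack B: need g' = 2⊕1 = 3. Options: 10−4→G=1, 10−7→G=0, 10−8→G=0, 10−9→G=0. Hits: 0.

1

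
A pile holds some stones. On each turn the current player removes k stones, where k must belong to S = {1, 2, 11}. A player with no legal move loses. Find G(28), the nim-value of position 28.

n :  0  1  2  3  4  5  6  7  8  9 10 11 12 13 14 15 16 17 18 19 20 21 22 23 24 25 26 27 28
G :  0  1  2  0  1  2  0  1  2  0  1  2  0  1  2  0  1  2  0  1  2  0  1  2  0  1  2  0  1

1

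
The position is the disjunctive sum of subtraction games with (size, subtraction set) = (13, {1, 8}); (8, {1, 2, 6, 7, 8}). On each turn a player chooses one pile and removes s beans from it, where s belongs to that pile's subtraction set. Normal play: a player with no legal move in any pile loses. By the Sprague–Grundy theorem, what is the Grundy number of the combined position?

Pile A, S = {1, 8}:
G(0) = 0
G(1) = mex{0} = 1
G(2) = mex{1} = 0
G(3) = mex{0} = 1
G(4) = mex{1} = 0
G(5) = mex{0} = 1
G(6) = mex{1} = 0
G(7) = mex{0} = 1
G(8) = mex{1,0} = 2
G(9) = mex{2,1} = 0
G(10) = mex{0,0} = 1
G(11) = mex{1,1} = 0
G(12) = mex{0,0} = 1
G(13) = mex{1,1} = 0
G_A(13) = 0.
Pile B, S = {1, 2, 6, 7, 8}:
G(0) = 0
G(1) = mex{0} = 1
G(2) = mex{1,0} = 2
G(3) = mex{2,1} = 0
G(4) = mex{0,2} = 1
G(5) = mex{1,0} = 2
G(6) = mex{2,1,0} = 3
G(7) = mex{3,2,1,0} = 4
G(8) = mex{4,3,2,1,0} = 5
G_B(8) = 5.
Combined Grundy value = 0 ⊕ 5 = 5.

5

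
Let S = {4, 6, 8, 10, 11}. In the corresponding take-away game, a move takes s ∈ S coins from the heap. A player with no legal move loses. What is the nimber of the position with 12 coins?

G(0) = 0
G(1) = mex{} = 0
G(2) = mex{} = 0
G(3) = mex{} = 0
G(4) = mex{0} = 1
G(5) = mex{0} = 1
G(6) = mex{0,0} = 1
G(7) = mex{0,0} = 1
G(8) = mex{1,0,0} = 2
G(9) = mex{1,0,0} = 2
G(10) = mex{1,1,0,0} = 2
G(11) = mex{1,1,0,0,0} = 2
G(12) = mex{2,1,1,0,0} = 3

3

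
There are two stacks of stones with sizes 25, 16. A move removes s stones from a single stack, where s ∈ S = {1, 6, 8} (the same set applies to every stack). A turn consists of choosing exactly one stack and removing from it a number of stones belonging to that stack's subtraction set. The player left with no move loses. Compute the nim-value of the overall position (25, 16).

0

All stacks use S = {1, 6, 8}:
n :  0  1  2  3  4  5  6  7  8  9 10 11 12 13 14 15 16 17 18 19 20 21 22 23 24 25
G :  0  1  0  1  0  1  2  0  1  0  1  0  1  2  0  1  0  1  0  1  2  0  1  0  1  0
Stack A: G(25) = 0.
Stack B: G(16) = 0.
Combined Grundy value = 0 ⊕ 0 = 0.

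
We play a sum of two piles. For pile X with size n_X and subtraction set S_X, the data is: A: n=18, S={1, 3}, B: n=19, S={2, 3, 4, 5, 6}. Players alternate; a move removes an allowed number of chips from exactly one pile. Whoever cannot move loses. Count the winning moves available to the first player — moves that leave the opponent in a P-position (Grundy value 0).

4

Pile A, S = {1, 3}:
n :  0  1  2  3  4  5  6  7  8  9 10 11 12 13 14 15 16 17 18
G :  0  1  0  1  0  1  0  1  0  1  0  1  0  1  0  1  0  1  0
G_A(18) = 0.
Pile B, S = {2, 3, 4, 5, 6}:
G(0) = 0
G(1) = mex{} = 0
G(2) = mex{0} = 1
G(3) = mex{0,0} = 1
G(4) = mex{1,0,0} = 2
G(5) = mex{1,1,0,0} = 2
G(6) = mex{2,1,1,0,0} = 3
G(7) = mex{2,2,1,1,0} = 3
G(8) = mex{3,2,2,1,1} = 0
G(9) = mex{3,3,2,2,1} = 0
G(10) = mex{0,3,3,2,2} = 1
G(11) = mex{0,0,3,3,2} = 1
G(12) = mex{1,0,0,3,3} = 2
G(13) = mex{1,1,0,0,3} = 2
G(14) = mex{2,1,1,0,0} = 3
G(15) = mex{2,2,1,1,0} = 3
G(16) = mex{3,2,2,1,1} = 0
G(17) = mex{3,3,2,2,1} = 0
G(18) = mex{0,3,3,2,2} = 1
G(19) = mex{0,0,3,3,2} = 1
G_B(19) = 1.
Combined Grundy value = 0 ⊕ 1 = 1.
A winning move leaves total XOR = 0, i.e. changes one component's Grundy value g to g ⊕ X where X is the current total.
Pile A: need g' = 0⊕1 = 1. Options: 18−1→G=1, 18−3→G=1. Hits: 2.
Pile B: need g' = 1⊕1 = 0. Options: 19−2→G=0, 19−3→G=0, 19−4→G=3, 19−5→G=3, 19−6→G=2. Hits: 2.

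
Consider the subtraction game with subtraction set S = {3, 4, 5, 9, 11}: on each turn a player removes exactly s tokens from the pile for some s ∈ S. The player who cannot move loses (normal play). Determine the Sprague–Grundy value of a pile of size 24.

3

G(0) = 0
G(1) = mex{} = 0
G(2) = mex{} = 0
G(3) = mex{0} = 1
G(4) = mex{0,0} = 1
G(5) = mex{0,0,0} = 1
G(6) = mex{1,0,0} = 2
G(7) = mex{1,1,0} = 2
G(8) = mex{1,1,1} = 0
G(9) = mex{2,1,1,0} = 3
G(10) = mex{2,2,1,0} = 3
G(11) = mex{0,2,2,0,0} = 1
G(12) = mex{3,0,2,1,0} = 4
G(13) = mex{3,3,0,1,0} = 2
G(14) = mex{1,3,3,1,1} = 0
G(15) = mex{4,1,3,2,1} = 0
G(16) = mex{2,4,1,2,1} = 0
G(17) = mex{0,2,4,0,2} = 1
G(18) = mex{0,0,2,3,2} = 1
G(19) = mex{0,0,0,3,0} = 1
G(20) = mex{1,0,0,1,3} = 2
G(21) = mex{1,1,0,4,3} = 2
G(22) = mex{1,1,1,2,1} = 0
G(23) = mex{2,1,1,0,4} = 3
G(24) = mex{2,2,1,0,2} = 3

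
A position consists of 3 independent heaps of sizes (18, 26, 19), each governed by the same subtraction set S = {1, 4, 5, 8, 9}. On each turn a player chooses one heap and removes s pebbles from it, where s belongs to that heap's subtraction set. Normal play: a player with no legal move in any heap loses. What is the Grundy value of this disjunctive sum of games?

All heaps use S = {1, 4, 5, 8, 9}:
G(0) = 0
G(1) = mex{0} = 1
G(2) = mex{1} = 0
G(3) = mex{0} = 1
G(4) = mex{1,0} = 2
G(5) = mex{2,1,0} = 3
G(6) = mex{3,0,1} = 2
G(7) = mex{2,1,0} = 3
G(8) = mex{3,2,1,0} = 4
G(9) = mex{4,3,2,1,0} = 5
G(10) = mex{5,2,3,0,1} = 4
G(11) = mex{4,3,2,1,0} = 5
G(12) = mex{5,4,3,2,1} = 0
G(13) = mex{0,5,4,3,2} = 1
G(14) = mex{1,4,5,2,3} = 0
G(15) = mex{0,5,4,3,2} = 1
G(16) = mex{1,0,5,4,3} = 2
G(17) = mex{2,1,0,5,4} = 3
G(18) = mex{3,0,1,4,5} = 2
G(19) = mex{2,1,0,5,4} = 3
G(20) = mex{3,2,1,0,5} = 4
G(21) = mex{4,3,2,1,0} = 5
G(22) = mex{5,2,3,0,1} = 4
G(23) = mex{4,3,2,1,0} = 5
G(24) = mex{5,4,3,2,1} = 0
G(25) = mex{0,5,4,3,2} = 1
G(26) = mex{1,4,5,2,3} = 0
Heap A: G(18) = 2.
Heap B: G(26) = 0.
Heap C: G(19) = 3.
Combined Grundy value = 2 ⊕ 0 ⊕ 3 = 1.

1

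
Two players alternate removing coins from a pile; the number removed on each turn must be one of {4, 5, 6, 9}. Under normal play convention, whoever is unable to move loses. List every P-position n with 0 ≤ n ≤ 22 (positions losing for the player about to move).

0, 1, 2, 3, 13, 14, 15, 16

G(0) = 0
G(1) = mex{} = 0
G(2) = mex{} = 0
G(3) = mex{} = 0
G(4) = mex{0} = 1
G(5) = mex{0,0} = 1
G(6) = mex{0,0,0} = 1
G(7) = mex{0,0,0} = 1
G(8) = mex{1,0,0} = 2
G(9) = mex{1,1,0,0} = 2
G(10) = mex{1,1,1,0} = 2
G(11) = mex{1,1,1,0} = 2
G(12) = mex{2,1,1,0} = 3
G(13) = mex{2,2,1,1} = 0
G(14) = mex{2,2,2,1} = 0
G(15) = mex{2,2,2,1} = 0
G(16) = mex{3,2,2,1} = 0
G(17) = mex{0,3,2,2} = 1
G(18) = mex{0,0,3,2} = 1
G(19) = mex{0,0,0,2} = 1
G(20) = mex{0,0,0,2} = 1
G(21) = mex{1,0,0,3} = 2
G(22) = mex{1,1,0,0} = 2
P-positions are exactly the n with G(n) = 0.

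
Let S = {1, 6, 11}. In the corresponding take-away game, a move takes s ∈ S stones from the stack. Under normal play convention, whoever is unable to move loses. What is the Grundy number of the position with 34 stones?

G(0) = 0
G(1) = mex{0} = 1
G(2) = mex{1} = 0
G(3) = mex{0} = 1
G(4) = mex{1} = 0
G(5) = mex{0} = 1
G(6) = mex{1,0} = 2
G(7) = mex{2,1} = 0
G(8) = mex{0,0} = 1
G(9) = mex{1,1} = 0
G(10) = mex{0,0} = 1
G(11) = mex{1,1,0} = 2
G(12) = mex{2,2,1} = 0
G(13) = mex{0,0,0} = 1
G(14) = mex{1,1,1} = 0
G(15) = mex{0,0,0} = 1
G(16) = mex{1,1,1} = 0
G(17) = mex{0,2,2} = 1
G(18) = mex{1,0,0} = 2
G(19) = mex{2,1,1} = 0
G(20) = mex{0,0,0} = 1
G(21) = mex{1,1,1} = 0
G(22) = mex{0,0,2} = 1
G(23) = mex{1,1,0} = 2
G(24) = mex{2,2,1} = 0
G(25) = mex{0,0,0} = 1
G(26) = mex{1,1,1} = 0
G(27) = mex{0,0,0} = 1
G(28) = mex{1,1,1} = 0
G(29) = mex{0,2,2} = 1
G(30) = mex{1,0,0} = 2
G(31) = mex{2,1,1} = 0
G(32) = mex{0,0,0} = 1
G(33) = mex{1,1,1} = 0
G(34) = mex{0,0,2} = 1

1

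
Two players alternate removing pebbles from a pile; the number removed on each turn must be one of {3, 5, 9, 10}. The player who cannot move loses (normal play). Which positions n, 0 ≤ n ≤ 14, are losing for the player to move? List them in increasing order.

0, 1, 2, 8, 14

n :  0  1  2  3  4  5  6  7  8  9 10 11 12 13 14
G :  0  0  0  1  1  1  2  2  0  3  3  1  4  2  0
P-positions are exactly the n with G(n) = 0.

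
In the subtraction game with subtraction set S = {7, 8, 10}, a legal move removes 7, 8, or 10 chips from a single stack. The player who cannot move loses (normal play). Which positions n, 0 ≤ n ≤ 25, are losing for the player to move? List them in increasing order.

G(0) = 0
G(1) = mex{} = 0
G(2) = mex{} = 0
G(3) = mex{} = 0
G(4) = mex{} = 0
G(5) = mex{} = 0
G(6) = mex{} = 0
G(7) = mex{0} = 1
G(8) = mex{0,0} = 1
G(9) = mex{0,0} = 1
G(10) = mex{0,0,0} = 1
G(11) = mex{0,0,0} = 1
G(12) = mex{0,0,0} = 1
G(13) = mex{0,0,0} = 1
G(14) = mex{1,0,0} = 2
G(15) = mex{1,1,0} = 2
G(16) = mex{1,1,0} = 2
G(17) = mex{1,1,1} = 0
G(18) = mex{1,1,1} = 0
G(19) = mex{1,1,1} = 0
G(20) = mex{1,1,1} = 0
G(21) = mex{2,1,1} = 0
G(22) = mex{2,2,1} = 0
G(23) = mex{2,2,1} = 0
G(24) = mex{0,2,2} = 1
G(25) = mex{0,0,2} = 1
P-positions are exactly the n with G(n) = 0.

0, 1, 2, 3, 4, 5, 6, 17, 18, 19, 20, 21, 22, 23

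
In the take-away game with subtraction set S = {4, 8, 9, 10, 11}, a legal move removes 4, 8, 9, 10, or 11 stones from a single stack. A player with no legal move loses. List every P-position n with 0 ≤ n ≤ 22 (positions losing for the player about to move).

0, 1, 2, 3, 15, 16, 17, 18

G(0) = 0
G(1) = mex{} = 0
G(2) = mex{} = 0
G(3) = mex{} = 0
G(4) = mex{0} = 1
G(5) = mex{0} = 1
G(6) = mex{0} = 1
G(7) = mex{0} = 1
G(8) = mex{1,0} = 2
G(9) = mex{1,0,0} = 2
G(10) = mex{1,0,0,0} = 2
G(11) = mex{1,0,0,0,0} = 2
G(12) = mex{2,1,0,0,0} = 3
G(13) = mex{2,1,1,0,0} = 3
G(14) = mex{2,1,1,1,0} = 3
G(15) = mex{2,1,1,1,1} = 0
G(16) = mex{3,2,1,1,1} = 0
G(17) = mex{3,2,2,1,1} = 0
G(18) = mex{3,2,2,2,1} = 0
G(19) = mex{0,2,2,2,2} = 1
G(20) = mex{0,3,2,2,2} = 1
G(21) = mex{0,3,3,2,2} = 1
G(22) = mex{0,3,3,3,2} = 1
P-positions are exactly the n with G(n) = 0.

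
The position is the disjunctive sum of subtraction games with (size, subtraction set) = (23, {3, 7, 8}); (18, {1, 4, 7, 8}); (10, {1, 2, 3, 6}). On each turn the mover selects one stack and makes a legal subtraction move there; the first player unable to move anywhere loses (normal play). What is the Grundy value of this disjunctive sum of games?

Stack A, S = {3, 7, 8}:
G(0) = 0
G(1) = mex{} = 0
G(2) = mex{} = 0
G(3) = mex{0} = 1
G(4) = mex{0} = 1
G(5) = mex{0} = 1
G(6) = mex{1} = 0
G(7) = mex{1,0} = 2
G(8) = mex{1,0,0} = 2
G(9) = mex{0,0,0} = 1
G(10) = mex{2,1,0} = 3
G(11) = mex{2,1,1} = 0
G(12) = mex{1,1,1} = 0
G(13) = mex{3,0,1} = 2
G(14) = mex{0,2,0} = 1
G(15) = mex{0,2,2} = 1
G(16) = mex{2,1,2} = 0
G(17) = mex{1,3,1} = 0
G(18) = mex{1,0,3} = 2
G(19) = mex{0,0,0} = 1
G(20) = mex{0,2,0} = 1
G(21) = mex{2,1,2} = 0
G(22) = mex{1,1,1} = 0
G(23) = mex{1,0,1} = 2
G_A(23) = 2.
Stack B, S = {1, 4, 7, 8}:
n :  0  1  2  3  4  5  6  7  8  9 10 11 12 13 14 15 16 17 18
G :  0  1  0  1  2  0  1  2  3  2  3  0  1  3  0  1  0  1  2
G_B(18) = 2.
Stack C, S = {1, 2, 3, 6}:
n :  0  1  2  3  4  5  6  7  8  9 10
G :  0  1  2  3  0  1  2  3  0  1  2
G_C(10) = 2.
Combined Grundy value = 2 ⊕ 2 ⊕ 2 = 2.

2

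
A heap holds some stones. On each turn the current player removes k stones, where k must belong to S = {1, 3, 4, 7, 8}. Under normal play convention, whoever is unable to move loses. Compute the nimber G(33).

n :  0  1  2  3  4  5  6  7  8  9 10 11 12 13 14 15 16 17 18 19 20 21 22 23 24 25 26 27 28 29 30 31 32 33
G :  0  1  0  1  2  3  2  3  4  5  4  0  1  0  1  2  3  2  3  4  5  4  0  1  0  1  2  3  2  3  4  5  4  0

0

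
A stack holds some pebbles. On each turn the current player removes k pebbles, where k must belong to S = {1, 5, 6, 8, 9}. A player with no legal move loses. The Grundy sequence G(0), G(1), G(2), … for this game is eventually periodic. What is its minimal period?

n :  0  1  2  3  4  5  6  7  8  9 10 11 12 13 14 15 16 17 18 19 20 21 22 23 24 25 26 27 28 29
G :  0  1  0  1  0  1  2  3  2  3  2  3  4  5  0  1  0  1  0  1  2  3  2  3  2  3  4  5  0  1
G(n+14) = G(n) holds for n = 0,…,8 (a full window of length max(S) = 9), so the sequence is purely periodic with period 14.

14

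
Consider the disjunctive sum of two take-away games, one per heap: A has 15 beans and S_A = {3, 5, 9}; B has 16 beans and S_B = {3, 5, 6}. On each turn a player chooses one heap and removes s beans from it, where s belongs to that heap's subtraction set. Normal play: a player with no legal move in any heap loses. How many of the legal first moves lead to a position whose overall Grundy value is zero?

Heap A, S = {3, 5, 9}:
n :  0  1  2  3  4  5  6  7  8  9 10 11 12 13 14 15
G :  0  0  0  1  1  1  2  2  0  3  3  1  0  2  0  1
G_A(15) = 1.
Heap B, S = {3, 5, 6}:
G(0) = 0
G(1) = mex{} = 0
G(2) = mex{} = 0
G(3) = mex{0} = 1
G(4) = mex{0} = 1
G(5) = mex{0,0} = 1
G(6) = mex{1,0,0} = 2
G(7) = mex{1,0,0} = 2
G(8) = mex{1,1,0} = 2
G(9) = mex{2,1,1} = 0
G(10) = mex{2,1,1} = 0
G(11) = mex{2,2,1} = 0
G(12) = mex{0,2,2} = 1
G(13) = mex{0,2,2} = 1
G(14) = mex{0,0,2} = 1
G(15) = mex{1,0,0} = 2
G(16) = mex{1,0,0} = 2
G_B(16) = 2.
Combined Grundy value = 1 ⊕ 2 = 3.
A winning move leaves total XOR = 0, i.e. changes one component's Grundy value g to g ⊕ X where X is the current total.
Heap A: need g' = 1⊕3 = 2. Options: 15−3→G=0, 15−5→G=3, 15−9→G=2. Hits: 1.
Heap B: need g' = 2⊕3 = 1. Options: 16−3→G=1, 16−5→G=0, 16−6→G=0. Hits: 1.

2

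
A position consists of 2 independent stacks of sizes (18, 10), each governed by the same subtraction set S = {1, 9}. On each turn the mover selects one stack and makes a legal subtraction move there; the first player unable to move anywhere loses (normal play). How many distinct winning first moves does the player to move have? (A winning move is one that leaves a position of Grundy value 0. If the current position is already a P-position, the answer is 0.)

0

All stacks use S = {1, 9}:
n :  0  1  2  3  4  5  6  7  8  9 10 11 12 13 14 15 16 17 18
G :  0  1  0  1  0  1  0  1  0  1  0  1  0  1  0  1  0  1  0
Stack A: G(18) = 0.
Stack B: G(10) = 0.
Combined Grundy value = 0 ⊕ 0 = 0.
A winning move leaves total XOR = 0, i.e. changes one component's Grundy value g to g ⊕ X where X is the current total.
Stack A: target g' = 0⊕0 = 0, but every legal move changes the Grundy value (mex property), so 0 moves.
Stack B: target g' = 0⊕0 = 0, but every legal move changes the Grundy value (mex property), so 0 moves.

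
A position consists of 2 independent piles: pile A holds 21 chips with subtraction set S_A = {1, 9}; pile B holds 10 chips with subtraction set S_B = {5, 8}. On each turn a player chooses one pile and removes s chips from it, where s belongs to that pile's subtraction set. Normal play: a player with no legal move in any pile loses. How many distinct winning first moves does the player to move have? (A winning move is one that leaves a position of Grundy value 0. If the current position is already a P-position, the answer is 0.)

Pile A, S = {1, 9}:
G(0) = 0
G(1) = mex{0} = 1
G(2) = mex{1} = 0
G(3) = mex{0} = 1
G(4) = mex{1} = 0
G(5) = mex{0} = 1
G(6) = mex{1} = 0
G(7) = mex{0} = 1
G(8) = mex{1} = 0
G(9) = mex{0,0} = 1
G(10) = mex{1,1} = 0
G(11) = mex{0,0} = 1
G(12) = mex{1,1} = 0
G(13) = mex{0,0} = 1
G(14) = mex{1,1} = 0
G(15) = mex{0,0} = 1
G(16) = mex{1,1} = 0
G(17) = mex{0,0} = 1
G(18) = mex{1,1} = 0
G(19) = mex{0,0} = 1
G(20) = mex{1,1} = 0
G(21) = mex{0,0} = 1
G_A(21) = 1.
Pile B, S = {5, 8}:
G(0) = 0
G(1) = mex{} = 0
G(2) = mex{} = 0
G(3) = mex{} = 0
G(4) = mex{} = 0
G(5) = mex{0} = 1
G(6) = mex{0} = 1
G(7) = mex{0} = 1
G(8) = mex{0,0} = 1
G(9) = mex{0,0} = 1
G(10) = mex{1,0} = 2
G_B(10) = 2.
Combined Grundy value = 1 ⊕ 2 = 3.
A winning move leaves total XOR = 0, i.e. changes one component's Grundy value g to g ⊕ X where X is the current total.
Pile A: need g' = 1⊕3 = 2. Options: 21−1→G=0, 21−9→G=0. Hits: 0.
Pile B: need g' = 2⊕3 = 1. Options: 10−5→G=1, 10−8→G=0. Hits: 1.

1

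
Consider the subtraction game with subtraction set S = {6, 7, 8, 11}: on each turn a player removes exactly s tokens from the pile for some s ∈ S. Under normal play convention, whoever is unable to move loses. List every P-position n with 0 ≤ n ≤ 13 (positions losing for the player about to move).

n :  0  1  2  3  4  5  6  7  8  9 10 11 12 13
G :  0  0  0  0  0  0  1  1  1  1  1  1  2  2
P-positions are exactly the n with G(n) = 0.

0, 1, 2, 3, 4, 5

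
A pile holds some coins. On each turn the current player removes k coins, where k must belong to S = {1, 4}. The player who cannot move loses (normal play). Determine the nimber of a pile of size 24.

n :  0  1  2  3  4  5  6  7  8  9 10 11 12 13 14 15 16 17 18 19 20 21 22 23 24
G :  0  1  0  1  2  0  1  0  1  2  0  1  0  1  2  0  1  0  1  2  0  1  0  1  2

2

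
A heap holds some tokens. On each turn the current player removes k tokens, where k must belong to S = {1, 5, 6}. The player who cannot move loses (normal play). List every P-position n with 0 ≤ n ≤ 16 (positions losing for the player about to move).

0, 2, 4, 11, 13, 15

n :  0  1  2  3  4  5  6  7  8  9 10 11 12 13 14 15 16
G :  0  1  0  1  0  1  2  3  2  3  2  0  1  0  1  0  1
P-positions are exactly the n with G(n) = 0.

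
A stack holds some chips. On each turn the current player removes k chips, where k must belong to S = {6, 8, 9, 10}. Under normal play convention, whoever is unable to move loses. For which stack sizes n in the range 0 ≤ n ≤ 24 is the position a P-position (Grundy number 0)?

0, 1, 2, 3, 4, 5, 16, 17, 18, 19, 20, 21

G(0) = 0
G(1) = mex{} = 0
G(2) = mex{} = 0
G(3) = mex{} = 0
G(4) = mex{} = 0
G(5) = mex{} = 0
G(6) = mex{0} = 1
G(7) = mex{0} = 1
G(8) = mex{0,0} = 1
G(9) = mex{0,0,0} = 1
G(10) = mex{0,0,0,0} = 1
G(11) = mex{0,0,0,0} = 1
G(12) = mex{1,0,0,0} = 2
G(13) = mex{1,0,0,0} = 2
G(14) = mex{1,1,0,0} = 2
G(15) = mex{1,1,1,0} = 2
G(16) = mex{1,1,1,1} = 0
G(17) = mex{1,1,1,1} = 0
G(18) = mex{2,1,1,1} = 0
G(19) = mex{2,1,1,1} = 0
G(20) = mex{2,2,1,1} = 0
G(21) = mex{2,2,2,1} = 0
G(22) = mex{0,2,2,2} = 1
G(23) = mex{0,2,2,2} = 1
G(24) = mex{0,0,2,2} = 1
P-positions are exactly the n with G(n) = 0.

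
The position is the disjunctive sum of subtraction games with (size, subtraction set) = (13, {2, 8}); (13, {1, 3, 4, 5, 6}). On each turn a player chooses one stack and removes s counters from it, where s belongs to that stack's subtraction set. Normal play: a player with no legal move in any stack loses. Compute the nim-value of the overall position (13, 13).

Stack A, S = {2, 8}:
n :  0  1  2  3  4  5  6  7  8  9 10 11 12 13
G :  0  0  1  1  0  0  1  1  2  2  0  0  1  1
G_A(13) = 1.
Stack B, S = {1, 3, 4, 5, 6}:
G(0) = 0
G(1) = mex{0} = 1
G(2) = mex{1} = 0
G(3) = mex{0,0} = 1
G(4) = mex{1,1,0} = 2
G(5) = mex{2,0,1,0} = 3
G(6) = mex{3,1,0,1,0} = 2
G(7) = mex{2,2,1,0,1} = 3
G(8) = mex{3,3,2,1,0} = 4
G(9) = mex{4,2,3,2,1} = 0
G(10) = mex{0,3,2,3,2} = 1
G(11) = mex{1,4,3,2,3} = 0
G(12) = mex{0,0,4,3,2} = 1
G(13) = mex{1,1,0,4,3} = 2
G_B(13) = 2.
Combined Grundy value = 1 ⊕ 2 = 3.

3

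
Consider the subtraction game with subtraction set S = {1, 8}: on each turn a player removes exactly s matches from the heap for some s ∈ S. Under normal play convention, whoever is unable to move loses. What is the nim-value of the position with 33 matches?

0

G(0) = 0
G(1) = mex{0} = 1
G(2) = mex{1} = 0
G(3) = mex{0} = 1
G(4) = mex{1} = 0
G(5) = mex{0} = 1
G(6) = mex{1} = 0
G(7) = mex{0} = 1
G(8) = mex{1,0} = 2
G(9) = mex{2,1} = 0
G(10) = mex{0,0} = 1
G(11) = mex{1,1} = 0
G(12) = mex{0,0} = 1
G(13) = mex{1,1} = 0
G(14) = mex{0,0} = 1
G(15) = mex{1,1} = 0
G(16) = mex{0,2} = 1
G(17) = mex{1,0} = 2
G(18) = mex{2,1} = 0
G(19) = mex{0,0} = 1
G(20) = mex{1,1} = 0
G(21) = mex{0,0} = 1
G(22) = mex{1,1} = 0
G(23) = mex{0,0} = 1
G(24) = mex{1,1} = 0
G(25) = mex{0,2} = 1
G(26) = mex{1,0} = 2
G(27) = mex{2,1} = 0
G(28) = mex{0,0} = 1
G(29) = mex{1,1} = 0
G(30) = mex{0,0} = 1
G(31) = mex{1,1} = 0
G(32) = mex{0,0} = 1
G(33) = mex{1,1} = 0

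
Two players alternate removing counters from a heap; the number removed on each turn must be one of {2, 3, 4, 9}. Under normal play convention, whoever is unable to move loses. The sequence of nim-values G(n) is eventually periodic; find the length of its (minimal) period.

G(0) = 0
G(1) = mex{} = 0
G(2) = mex{0} = 1
G(3) = mex{0,0} = 1
G(4) = mex{1,0,0} = 2
G(5) = mex{1,1,0} = 2
G(6) = mex{2,1,1} = 0
G(7) = mex{2,2,1} = 0
G(8) = mex{0,2,2} = 1
G(9) = mex{0,0,2,0} = 1
G(10) = mex{1,0,0,0} = 2
G(11) = mex{1,1,0,1} = 2
G(12) = mex{2,1,1,1} = 0
G(13) = mex{2,2,1,2} = 0
G(14) = mex{0,2,2,2} = 1
G(15) = mex{0,0,2,0} = 1
G(16) = mex{1,0,0,0} = 2
G(n+6) = G(n) holds for n = 0,…,8 (a full window of length max(S) = 9), so the sequence is purely periodic with period 6.

6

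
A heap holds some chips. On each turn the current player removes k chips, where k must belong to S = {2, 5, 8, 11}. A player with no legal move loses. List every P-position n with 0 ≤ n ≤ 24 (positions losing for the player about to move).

n :  0  1  2  3  4  5  6  7  8  9 10 11 12 13 14 15 16 17 18 19 20 21 22 23 24
G :  0  0  1  1  0  2  1  0  2  1  0  2  1  0  0  1  1  0  2  1  0  2  1  0  2
P-positions are exactly the n with G(n) = 0.

0, 1, 4, 7, 10, 13, 14, 17, 20, 23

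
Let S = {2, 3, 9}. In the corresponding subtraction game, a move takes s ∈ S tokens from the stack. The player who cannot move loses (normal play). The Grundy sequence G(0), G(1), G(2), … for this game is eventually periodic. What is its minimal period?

G(0) = 0
G(1) = mex{} = 0
G(2) = mex{0} = 1
G(3) = mex{0,0} = 1
G(4) = mex{1,0} = 2
G(5) = mex{1,1} = 0
G(6) = mex{2,1} = 0
G(7) = mex{0,2} = 1
G(8) = mex{0,0} = 1
G(9) = mex{1,0,0} = 2
G(10) = mex{1,1,0} = 2
G(11) = mex{2,1,1} = 0
G(12) = mex{2,2,1} = 0
G(13) = mex{0,2,2} = 1
G(14) = mex{0,0,0} = 1
G(15) = mex{1,0,0} = 2
G(16) = mex{1,1,1} = 0
G(17) = mex{2,1,1} = 0
G(18) = mex{0,2,2} = 1
G(19) = mex{0,0,2} = 1
G(20) = mex{1,0,0} = 2
G(21) = mex{1,1,0} = 2
G(22) = mex{2,1,1} = 0
G(23) = mex{2,2,1} = 0
G(n+11) = G(n) holds for n = 0,…,8 (a full window of length max(S) = 9), so the sequence is purely periodic with period 11.

11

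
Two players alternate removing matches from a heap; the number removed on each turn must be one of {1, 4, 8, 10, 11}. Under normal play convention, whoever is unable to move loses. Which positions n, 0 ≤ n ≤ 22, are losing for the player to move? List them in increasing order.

0, 2, 5, 7, 14, 19, 21

n :  0  1  2  3  4  5  6  7  8  9 10 11 12 13 14 15 16 17 18 19 20 21 22
G :  0  1  0  1  2  0  1  0  1  2  3  2  3  4  0  1  2  3  2  0  1  0  1
P-positions are exactly the n with G(n) = 0.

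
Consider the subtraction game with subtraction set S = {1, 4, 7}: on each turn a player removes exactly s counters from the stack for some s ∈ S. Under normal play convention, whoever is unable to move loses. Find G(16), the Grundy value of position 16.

G(0) = 0
G(1) = mex{0} = 1
G(2) = mex{1} = 0
G(3) = mex{0} = 1
G(4) = mex{1,0} = 2
G(5) = mex{2,1} = 0
G(6) = mex{0,0} = 1
G(7) = mex{1,1,0} = 2
G(8) = mex{2,2,1} = 0
G(9) = mex{0,0,0} = 1
G(10) = mex{1,1,1} = 0
G(11) = mex{0,2,2} = 1
G(12) = mex{1,0,0} = 2
G(13) = mex{2,1,1} = 0
G(14) = mex{0,0,2} = 1
G(15) = mex{1,1,0} = 2
G(16) = mex{2,2,1} = 0

0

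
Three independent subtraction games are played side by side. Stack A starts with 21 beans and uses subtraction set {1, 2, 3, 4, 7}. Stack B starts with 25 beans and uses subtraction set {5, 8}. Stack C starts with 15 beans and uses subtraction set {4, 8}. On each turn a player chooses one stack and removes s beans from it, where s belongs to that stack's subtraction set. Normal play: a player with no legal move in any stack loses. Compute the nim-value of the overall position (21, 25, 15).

Stack A, S = {1, 2, 3, 4, 7}:
G(0) = 0
G(1) = mex{0} = 1
G(2) = mex{1,0} = 2
G(3) = mex{2,1,0} = 3
G(4) = mex{3,2,1,0} = 4
G(5) = mex{4,3,2,1} = 0
G(6) = mex{0,4,3,2} = 1
G(7) = mex{1,0,4,3,0} = 2
G(8) = mex{2,1,0,4,1} = 3
G(9) = mex{3,2,1,0,2} = 4
G(10) = mex{4,3,2,1,3} = 0
G(11) = mex{0,4,3,2,4} = 1
G(12) = mex{1,0,4,3,0} = 2
G(13) = mex{2,1,0,4,1} = 3
G(14) = mex{3,2,1,0,2} = 4
G(15) = mex{4,3,2,1,3} = 0
G(16) = mex{0,4,3,2,4} = 1
G(17) = mex{1,0,4,3,0} = 2
G(18) = mex{2,1,0,4,1} = 3
G(19) = mex{3,2,1,0,2} = 4
G(20) = mex{4,3,2,1,3} = 0
G(21) = mex{0,4,3,2,4} = 1
G_A(21) = 1.
Stack B, S = {5, 8}:
n :  0  1  2  3  4  5  6  7  8  9 10 11 12 13 14 15 16 17 18 19 20 21 22 23 24 25
G :  0  0  0  0  0  1  1  1  1  1  2  2  2  0  0  0  0  0  1  1  1  1  1  2  2  2
G_B(25) = 2.
Stack C, S = {4, 8}:
G(0) = 0
G(1) = mex{} = 0
G(2) = mex{} = 0
G(3) = mex{} = 0
G(4) = mex{0} = 1
G(5) = mex{0} = 1
G(6) = mex{0} = 1
G(7) = mex{0} = 1
G(8) = mex{1,0} = 2
G(9) = mex{1,0} = 2
G(10) = mex{1,0} = 2
G(11) = mex{1,0} = 2
G(12) = mex{2,1} = 0
G(13) = mex{2,1} = 0
G(14) = mex{2,1} = 0
G(15) = mex{2,1} = 0
G_C(15) = 0.
Combined Grundy value = 1 ⊕ 2 ⊕ 0 = 3.

3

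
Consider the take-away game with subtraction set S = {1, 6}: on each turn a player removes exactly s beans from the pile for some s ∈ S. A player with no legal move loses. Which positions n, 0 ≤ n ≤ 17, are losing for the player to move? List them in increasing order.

n :  0  1  2  3  4  5  6  7  8  9 10 11 12 13 14 15 16 17
G :  0  1  0  1  0  1  2  0  1  0  1  0  1  2  0  1  0  1
P-positions are exactly the n with G(n) = 0.

0, 2, 4, 7, 9, 11, 14, 16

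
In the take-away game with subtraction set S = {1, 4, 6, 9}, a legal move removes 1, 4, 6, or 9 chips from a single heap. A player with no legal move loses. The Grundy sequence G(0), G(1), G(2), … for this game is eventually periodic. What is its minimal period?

n :  0  1  2  3  4  5  6  7  8  9 10 11 12 13 14 15
G :  0  1  0  1  2  0  1  0  1  2  0  1  0  1  2  0
G(n+5) = G(n) holds for n = 0,…,8 (a full window of length max(S) = 9), so the sequence is purely periodic with period 5.

5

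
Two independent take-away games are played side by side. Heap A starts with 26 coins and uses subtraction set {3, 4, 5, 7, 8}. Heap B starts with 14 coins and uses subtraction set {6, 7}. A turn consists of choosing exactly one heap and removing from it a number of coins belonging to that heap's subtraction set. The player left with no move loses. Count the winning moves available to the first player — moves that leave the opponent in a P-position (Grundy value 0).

Heap A, S = {3, 4, 5, 7, 8}:
n :  0  1  2  3  4  5  6  7  8  9 10 11 12 13 14 15 16 17 18 19 20 21 22 23 24 25 26
G :  0  0  0  1  1  1  2  2  2  3  3  0  0  0  1  1  1  2  2  2  3  3  0  0  0  1  1
G_A(26) = 1.
Heap B, S = {6, 7}:
G(0) = 0
G(1) = mex{} = 0
G(2) = mex{} = 0
G(3) = mex{} = 0
G(4) = mex{} = 0
G(5) = mex{} = 0
G(6) = mex{0} = 1
G(7) = mex{0,0} = 1
G(8) = mex{0,0} = 1
G(9) = mex{0,0} = 1
G(10) = mex{0,0} = 1
G(11) = mex{0,0} = 1
G(12) = mex{1,0} = 2
G(13) = mex{1,1} = 0
G(14) = mex{1,1} = 0
G_B(14) = 0.
Combined Grundy value = 1 ⊕ 0 = 1.
A winning move leaves total XOR = 0, i.e. changes one component's Grundy value g to g ⊕ X where X is the current total.
Heap A: need g' = 1⊕1 = 0. Options: 26−3→G=0, 26−4→G=0, 26−5→G=3, 26−7→G=2, 26−8→G=2. Hits: 2.
Heap B: need g' = 0⊕1 = 1. Options: 14−6→G=1, 14−7→G=1. Hits: 2.

4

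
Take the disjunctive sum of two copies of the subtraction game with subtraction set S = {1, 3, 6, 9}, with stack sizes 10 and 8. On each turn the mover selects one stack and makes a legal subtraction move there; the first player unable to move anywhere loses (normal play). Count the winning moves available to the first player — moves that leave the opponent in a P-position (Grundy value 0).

0

All stacks use S = {1, 3, 6, 9}:
n :  0  1  2  3  4  5  6  7  8  9 10
G :  0  1  0  1  0  1  2  3  2  3  2
Stack A: G(10) = 2.
Stack B: G(8) = 2.
Combined Grundy value = 2 ⊕ 2 = 0.
A winning move leaves total XOR = 0, i.e. changes one component's Grundy value g to g ⊕ X where X is the current total.
Stack A: target g' = 2⊕0 = 2, but every legal move changes the Grundy value (mex property), so 0 moves.
Stack B: target g' = 2⊕0 = 2, but every legal move changes the Grundy value (mex property), so 0 moves.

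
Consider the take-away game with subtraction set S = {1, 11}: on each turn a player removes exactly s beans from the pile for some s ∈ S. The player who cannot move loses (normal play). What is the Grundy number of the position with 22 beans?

n :  0  1  2  3  4  5  6  7  8  9 10 11 12 13 14 15 16 17 18 19 20 21 22
G :  0  1  0  1  0  1  0  1  0  1  0  1  0  1  0  1  0  1  0  1  0  1  0

0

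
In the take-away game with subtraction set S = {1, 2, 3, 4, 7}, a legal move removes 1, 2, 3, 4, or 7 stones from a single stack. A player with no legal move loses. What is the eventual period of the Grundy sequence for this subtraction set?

n :  0  1  2  3  4  5  6  7  8  9 10 11 12 13 14
G :  0  1  2  3  4  0  1  2  3  4  0  1  2  3  4
G(n+5) = G(n) holds for n = 0,…,6 (a full window of length max(S) = 7), so the sequence is purely periodic with period 5.

5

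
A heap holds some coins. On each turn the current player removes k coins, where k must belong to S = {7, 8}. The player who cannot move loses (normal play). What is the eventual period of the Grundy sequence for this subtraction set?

15

n :  0  1  2  3  4  5  6  7  8  9 10 11 12 13 14 15 16 17 18 19 20 21 22 23 24 25 26 27 28 29 30 31
G :  0  0  0  0  0  0  0  1  1  1  1  1  1  1  2  0  0  0  0  0  0  0  1  1  1  1  1  1  1  2  0  0
G(n+15) = G(n) holds for n = 0,…,7 (a full window of length max(S) = 8), so the sequence is purely periodic with period 15.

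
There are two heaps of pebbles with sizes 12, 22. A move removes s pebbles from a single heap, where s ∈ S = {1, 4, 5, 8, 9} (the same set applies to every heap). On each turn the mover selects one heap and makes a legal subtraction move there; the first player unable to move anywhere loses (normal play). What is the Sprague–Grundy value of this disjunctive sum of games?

4

All heaps use S = {1, 4, 5, 8, 9}:
n :  0  1  2  3  4  5  6  7  8  9 10 11 12 13 14 15 16 17 18 19 20 21 22
G :  0  1  0  1  2  3  2  3  4  5  4  5  0  1  0  1  2  3  2  3  4  5  4
Heap A: G(12) = 0.
Heap B: G(22) = 4.
Combined Grundy value = 0 ⊕ 4 = 4.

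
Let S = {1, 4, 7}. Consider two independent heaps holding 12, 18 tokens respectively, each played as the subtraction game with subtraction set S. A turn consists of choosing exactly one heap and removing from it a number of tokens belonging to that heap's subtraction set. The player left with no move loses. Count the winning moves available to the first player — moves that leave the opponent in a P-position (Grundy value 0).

All heaps use S = {1, 4, 7}:
G(0) = 0
G(1) = mex{0} = 1
G(2) = mex{1} = 0
G(3) = mex{0} = 1
G(4) = mex{1,0} = 2
G(5) = mex{2,1} = 0
G(6) = mex{0,0} = 1
G(7) = mex{1,1,0} = 2
G(8) = mex{2,2,1} = 0
G(9) = mex{0,0,0} = 1
G(10) = mex{1,1,1} = 0
G(11) = mex{0,2,2} = 1
G(12) = mex{1,0,0} = 2
G(13) = mex{2,1,1} = 0
G(14) = mex{0,0,2} = 1
G(15) = mex{1,1,0} = 2
G(16) = mex{2,2,1} = 0
G(17) = mex{0,0,0} = 1
G(18) = mex{1,1,1} = 0
Heap A: G(12) = 2.
Heap B: G(18) = 0.
Combined Grundy value = 2 ⊕ 0 = 2.
A winning move leaves total XOR = 0, i.e. changes one component's Grundy value g to g ⊕ X where X is the current total.
Heap A: need g' = 2⊕2 = 0. Options: 12−1→G=1, 12−4→G=0, 12−7→G=0. Hits: 2.
Heap B: need g' = 0⊕2 = 2. Options: 18−1→G=1, 18−4→G=1, 18−7→G=1. Hits: 0.

2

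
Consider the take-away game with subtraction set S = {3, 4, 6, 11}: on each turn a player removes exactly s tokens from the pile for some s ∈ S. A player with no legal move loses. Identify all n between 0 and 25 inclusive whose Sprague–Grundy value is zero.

0, 1, 2, 9, 10, 17, 18, 19

G(0) = 0
G(1) = mex{} = 0
G(2) = mex{} = 0
G(3) = mex{0} = 1
G(4) = mex{0,0} = 1
G(5) = mex{0,0} = 1
G(6) = mex{1,0,0} = 2
G(7) = mex{1,1,0} = 2
G(8) = mex{1,1,0} = 2
G(9) = mex{2,1,1} = 0
G(10) = mex{2,2,1} = 0
G(11) = mex{2,2,1,0} = 3
G(12) = mex{0,2,2,0} = 1
G(13) = mex{0,0,2,0} = 1
G(14) = mex{3,0,2,1} = 4
G(15) = mex{1,3,0,1} = 2
G(16) = mex{1,1,0,1} = 2
G(17) = mex{4,1,3,2} = 0
G(18) = mex{2,4,1,2} = 0
G(19) = mex{2,2,1,2} = 0
G(20) = mex{0,2,4,0} = 1
G(21) = mex{0,0,2,0} = 1
G(22) = mex{0,0,2,3} = 1
G(23) = mex{1,0,0,1} = 2
G(24) = mex{1,1,0,1} = 2
G(25) = mex{1,1,0,4} = 2
P-positions are exactly the n with G(n) = 0.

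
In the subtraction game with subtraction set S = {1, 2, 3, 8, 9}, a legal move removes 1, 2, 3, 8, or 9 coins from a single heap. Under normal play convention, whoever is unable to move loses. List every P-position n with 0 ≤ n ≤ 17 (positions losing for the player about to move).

0, 4, 10, 14

n :  0  1  2  3  4  5  6  7  8  9 10 11 12 13 14 15 16 17
G :  0  1  2  3  0  1  2  3  4  5  0  1  2  3  0  1  2  3
P-positions are exactly the n with G(n) = 0.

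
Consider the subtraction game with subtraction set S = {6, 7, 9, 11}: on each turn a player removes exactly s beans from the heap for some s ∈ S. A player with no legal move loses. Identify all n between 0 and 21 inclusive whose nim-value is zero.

0, 1, 2, 3, 4, 5, 17, 18, 19, 20, 21

G(0) = 0
G(1) = mex{} = 0
G(2) = mex{} = 0
G(3) = mex{} = 0
G(4) = mex{} = 0
G(5) = mex{} = 0
G(6) = mex{0} = 1
G(7) = mex{0,0} = 1
G(8) = mex{0,0} = 1
G(9) = mex{0,0,0} = 1
G(10) = mex{0,0,0} = 1
G(11) = mex{0,0,0,0} = 1
G(12) = mex{1,0,0,0} = 2
G(13) = mex{1,1,0,0} = 2
G(14) = mex{1,1,0,0} = 2
G(15) = mex{1,1,1,0} = 2
G(16) = mex{1,1,1,0} = 2
G(17) = mex{1,1,1,1} = 0
G(18) = mex{2,1,1,1} = 0
G(19) = mex{2,2,1,1} = 0
G(20) = mex{2,2,1,1} = 0
G(21) = mex{2,2,2,1} = 0
P-positions are exactly the n with G(n) = 0.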